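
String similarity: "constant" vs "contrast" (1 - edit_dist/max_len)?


Word 1: "constant" (length 8)
Word 2: "contrast" (length 8)
One optimal edit sequence:
  1. keep 'c'
  2. keep 'o'
  3. keep 'n'
  4. substitute 's' -> 't'  (+1)
  5. substitute 't' -> 'r'  (+1)
  6. keep 'a'
  7. substitute 'n' -> 's'  (+1)
  8. keep 't'
Edit distance = 3
Max length = max(8, 8) = 8
Similarity = 1 - 3/8
= 0.6250


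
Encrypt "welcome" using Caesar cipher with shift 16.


Word: "welcome"
Shift: 16
Each letter → (letter + shift) mod 26:
  'w' (22) + 16 = 12 → 'm'
  'e' (4) + 16 = 20 → 'u'
  'l' (11) + 16 = 1 → 'b'
  'c' (2) + 16 = 18 → 's'
  'o' (14) + 16 = 4 → 'e'
  'm' (12) + 16 = 2 → 'c'
  'e' (4) + 16 = 20 → 'u'
Result = "mubsecu"


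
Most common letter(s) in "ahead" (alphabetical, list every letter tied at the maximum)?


Word: "ahead"
Letter counts:
  'a': 2
  'd': 1
  'e': 1
  'h': 1
Maximum count = 2
Most frequent = 'a' (2 times each)


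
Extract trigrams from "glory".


Word: "glory" (length 5)
Number of trigrams = 5 - 3 + 1 = 3
  Position 0: "glo"
  Position 1: "lor"
  Position 2: "ory"
Trigrams = "glo", "lor", "ory"


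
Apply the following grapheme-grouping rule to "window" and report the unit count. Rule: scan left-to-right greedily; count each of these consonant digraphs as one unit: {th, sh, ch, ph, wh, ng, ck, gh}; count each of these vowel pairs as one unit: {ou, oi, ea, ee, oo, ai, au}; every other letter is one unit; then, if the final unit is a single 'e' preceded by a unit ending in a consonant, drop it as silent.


Word: "window" (6 letters)
Left-to-right scan:
  1. 'w' (letter)
  2. 'i' (letter)
  3. 'n' (letter)
  4. 'd' (letter)
  5. 'o' (letter)
  6. 'w' (letter)
Units from scan: 6
Sound units = 6 units


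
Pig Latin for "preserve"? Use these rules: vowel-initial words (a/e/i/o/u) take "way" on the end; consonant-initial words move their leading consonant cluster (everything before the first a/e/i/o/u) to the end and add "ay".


Word: "preserve"
Starts with consonant(s) → move to end, add 'ay'
Consonant cluster: "pr"
Pig Latin = "eservepray"


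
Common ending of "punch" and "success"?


Word 1: "punch"
Word 2: "success"
Comparing from end:
  Pos -1: 'h' != 's' (stop)
LCS = "" (length 0)


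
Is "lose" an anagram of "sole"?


Word 1: "sole" → sorted: elos
Word 2: "lose" → sorted: elos
Same letters? elos == elos
Anagram = Yes


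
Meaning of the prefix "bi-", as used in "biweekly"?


Prefix: bi-
Example: biweekly (bi- + weekly)
Meaning = two


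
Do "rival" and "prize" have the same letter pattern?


Pattern of "rival": [0, 1, 2, 3, 4]
Pattern of "prize": [0, 1, 2, 3, 4]
Patterns match
Same pattern = Yes


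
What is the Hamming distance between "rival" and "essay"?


Comparing character by character (same length = 5):
  Pos 0: 'r' vs 'e' !=
  Pos 1: 'i' vs 's' !=
  Pos 2: 'v' vs 's' !=
  Pos 3: 'a' vs 'a' =
  Pos 4: 'l' vs 'y' !=
Hamming distance = 4


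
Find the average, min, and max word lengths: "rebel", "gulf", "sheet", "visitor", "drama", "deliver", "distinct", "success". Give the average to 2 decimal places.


Lengths: "rebel"=5, "gulf"=4, "sheet"=5, "visitor"=7, "drama"=5, "deliver"=7, "distinct"=8, "success"=7
Sum = 48, Count = 8
Average = 48/8 = 6.00
= avg=6.00, min=4, max=8


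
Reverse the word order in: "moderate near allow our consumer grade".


Original: "moderate near allow our consumer grade"
Words (1..n): moderate | near | allow | our | consumer | grade
Reversed (n..1): grade | consumer | our | allow | near | moderate
Result = "grade consumer our allow near moderate"


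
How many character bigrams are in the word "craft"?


Word: "craft" (length 5)
Number of 2-grams = length - 2 + 1 = 5 - 2 + 1
= 4


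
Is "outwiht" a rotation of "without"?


Word: "without", Candidate: "outwiht"
Method: check if candidate is substring of word+word
"withoutwithout" contains "outwiht"? No
Is rotation = No


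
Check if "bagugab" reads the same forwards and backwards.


Word: "bagugab"
Reversed: "bagugab"
Forward == Backward? bagugab == bagugab
Palindrome = Yes


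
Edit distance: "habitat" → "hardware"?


Word 1: "habitat" (length 7)
Word 2: "hardware" (length 8)
One optimal edit sequence (insert/delete/substitute each cost 1):
  1. keep 'h'
  2. keep 'a'
  3. substitute 'b' -> 'r'  (+1)
  4. substitute 'i' -> 'd'  (+1)
  5. substitute 't' -> 'w'  (+1)
  6. keep 'a'
  7. insert 'r'  (+1)
  8. substitute 't' -> 'e'  (+1)
Total edit operations: 5
Edit distance = 5


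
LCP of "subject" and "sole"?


Word 1: "subject"
Word 2: "sole"
Comparing from start:
  Pos 0: 's' == 's'
  Pos 1: 'u' != 'o' (stop)
LCP = "s" (length 1)


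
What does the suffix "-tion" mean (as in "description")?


Suffix: -tion
As in: description -> describe + -tion, with a spelling change
Meaning = act or process


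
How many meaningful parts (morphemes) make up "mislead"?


Word: "mislead"
Morphemes: mis- + lead
Each morpheme carries meaning
= 2 morphemes


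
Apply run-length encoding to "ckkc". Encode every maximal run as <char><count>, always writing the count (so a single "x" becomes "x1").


String: "ckkc"
Scanning for consecutive runs:
  'c' x 1
  'k' x 2
  'c' x 1
RLE = "c1k2c1"


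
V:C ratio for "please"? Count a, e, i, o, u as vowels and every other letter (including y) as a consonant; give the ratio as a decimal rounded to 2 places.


Word: "please"
Vowels (a,e,i,o,u): 3
Consonants: 3
Ratio = 3/3
= 1.00


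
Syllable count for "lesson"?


Word: "lesson"
Syllable breakdown: les | son
Counting: 2 parts
= 2 syllables


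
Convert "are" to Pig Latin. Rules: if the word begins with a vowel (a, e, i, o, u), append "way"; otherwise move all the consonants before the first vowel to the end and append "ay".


Word: "are"
Starts with vowel → add 'way'
Pig Latin = "areway"


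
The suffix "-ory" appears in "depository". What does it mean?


Suffix: -ory
Example: depository (deposit + -ory)
Meaning = relating to / place for


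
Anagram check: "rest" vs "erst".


Word 1: "rest" → sorted: erst
Word 2: "erst" → sorted: erst
Same letters? erst == erst
Anagram = Yes


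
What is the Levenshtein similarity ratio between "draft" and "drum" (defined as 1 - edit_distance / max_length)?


Word 1: "draft" (length 5)
Word 2: "drum" (length 4)
One optimal edit sequence:
  1. keep 'd'
  2. keep 'r'
  3. delete 'a'  (+1)
  4. substitute 'f' -> 'u'  (+1)
  5. substitute 't' -> 'm'  (+1)
Edit distance = 3
Max length = max(5, 4) = 5
Similarity = 1 - 3/5
= 0.4000


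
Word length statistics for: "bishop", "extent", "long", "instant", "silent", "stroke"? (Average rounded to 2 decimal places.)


Lengths: "bishop"=6, "extent"=6, "long"=4, "instant"=7, "silent"=6, "stroke"=6
Sum = 35, Count = 6
Average = 35/6 = 5.83
= avg=5.83, min=4, max=7


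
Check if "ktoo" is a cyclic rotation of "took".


Word: "took", Candidate: "ktoo"
Method: check if candidate is substring of word+word
"tooktook" contains "ktoo"? Yes
Is rotation = Yes


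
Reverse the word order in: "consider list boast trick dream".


Original: "consider list boast trick dream"
Words (1..n): consider | list | boast | trick | dream
Reversed (n..1): dream | trick | boast | list | consider
Result = "dream trick boast list consider"


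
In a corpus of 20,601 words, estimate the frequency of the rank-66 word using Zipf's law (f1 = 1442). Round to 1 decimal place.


Zipf's law: f(r) = f(1) / r
f(1) = 1442
f(66) = 1442 / 66
= 21.8 occurrences


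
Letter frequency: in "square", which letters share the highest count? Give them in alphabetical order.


Word: "square"
Letter counts:
  'a': 1
  'e': 1
  'q': 1
  'r': 1
  's': 1
  'u': 1
Maximum count = 1
Most frequent = 'a', 'e', 'q', 'r', 's', 'u' (1 time each)


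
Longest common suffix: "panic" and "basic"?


Word 1: "panic"
Word 2: "basic"
Comparing from end:
  Pos -1: 'c' == 'c'
  Pos -2: 'i' == 'i'
  Pos -3: 'n' != 's' (stop)
LCS = "ic" (length 2)


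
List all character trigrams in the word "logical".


Word: "logical" (length 7)
Number of trigrams = 7 - 3 + 1 = 5
  Position 0: "log"
  Position 1: "ogi"
  Position 2: "gic"
  Position 3: "ica"
  Position 4: "cal"
Trigrams = "log", "ogi", "gic", "ica", "cal"


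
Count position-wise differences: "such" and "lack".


Comparing character by character (same length = 4):
  Pos 0: 's' vs 'l' !=
  Pos 1: 'u' vs 'a' !=
  Pos 2: 'c' vs 'c' =
  Pos 3: 'h' vs 'k' !=
Hamming distance = 3


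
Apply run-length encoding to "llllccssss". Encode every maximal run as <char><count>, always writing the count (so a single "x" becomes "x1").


String: "llllccssss"
Scanning for consecutive runs:
  'l' x 4
  'c' x 2
  's' x 4
RLE = "l4c2s4"


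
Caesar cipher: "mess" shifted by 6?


Word: "mess"
Shift: 6
Each letter → (letter + shift) mod 26:
  'm' (12) + 6 = 18 → 's'
  'e' (4) + 6 = 10 → 'k'
  's' (18) + 6 = 24 → 'y'
  's' (18) + 6 = 24 → 'y'
Result = "skyy"


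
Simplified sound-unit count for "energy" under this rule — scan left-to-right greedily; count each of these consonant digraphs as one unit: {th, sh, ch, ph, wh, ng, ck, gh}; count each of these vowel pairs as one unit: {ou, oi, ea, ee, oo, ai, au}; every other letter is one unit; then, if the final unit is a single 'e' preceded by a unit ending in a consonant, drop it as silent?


Word: "energy" (6 letters)
Left-to-right scan:
  1. 'e' (letter)
  2. 'n' (letter)
  3. 'e' (letter)
  4. 'r' (letter)
  5. 'g' (letter)
  6. 'y' (letter)
Units from scan: 6
Sound units = 6 units


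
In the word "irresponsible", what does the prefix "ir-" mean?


Prefix: ir-
As in: irresponsible -> ir- + responsible
Meaning = not


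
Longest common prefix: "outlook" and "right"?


Word 1: "outlook"
Word 2: "right"
Comparing from start:
  Pos 0: 'o' != 'r' (stop)
LCP = "" (length 0)


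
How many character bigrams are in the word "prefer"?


Word: "prefer" (length 6)
Number of 2-grams = length - 2 + 1 = 6 - 2 + 1
= 5


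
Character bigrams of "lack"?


Word: "lack" (length 4)
Number of bigrams = 4 - 2 + 1 = 3
  Position 0: "la"
  Position 1: "ac"
  Position 2: "ck"
Bigrams = "la", "ac", "ck"


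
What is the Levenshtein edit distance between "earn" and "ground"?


Word 1: "earn" (length 4)
Word 2: "ground" (length 6)
One optimal edit sequence (insert/delete/substitute each cost 1):
  1. insert 'g'  (+1)
  2. substitute 'e' -> 'r'  (+1)
  3. substitute 'a' -> 'o'  (+1)
  4. substitute 'r' -> 'u'  (+1)
  5. keep 'n'
  6. insert 'd'  (+1)
Total edit operations: 5
Edit distance = 5


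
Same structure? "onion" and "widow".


Pattern of "onion": [0, 1, 2, 0, 1]
Pattern of "widow": [0, 1, 2, 3, 0]
Patterns do not match
Same pattern = No


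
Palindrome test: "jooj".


Word: "jooj"
Reversed: "jooj"
Forward == Backward? jooj == jooj
Palindrome = Yes


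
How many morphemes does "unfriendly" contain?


Word: "unfriendly"
Morphemes: un- + friend + -ly
Each morpheme carries meaning
= 3 morphemes


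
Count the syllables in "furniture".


Word: "furniture"
Syllable breakdown: fur | ni | ture
Counting: 3 parts
= 3 syllables


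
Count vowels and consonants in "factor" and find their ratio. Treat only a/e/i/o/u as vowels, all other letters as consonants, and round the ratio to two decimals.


Word: "factor"
Vowels (a,e,i,o,u): 2
Consonants: 4
Ratio = 2/4
= 0.50


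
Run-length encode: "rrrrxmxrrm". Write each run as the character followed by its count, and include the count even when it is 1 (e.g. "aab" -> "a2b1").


String: "rrrrxmxrrm"
Scanning for consecutive runs:
  'r' x 4
  'x' x 1
  'm' x 1
  'x' x 1
  'r' x 2
  'm' x 1
RLE = "r4x1m1x1r2m1"


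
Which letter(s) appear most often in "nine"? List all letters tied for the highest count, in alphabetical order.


Word: "nine"
Letter counts:
  'e': 1
  'i': 1
  'n': 2
Maximum count = 2
Most frequent = 'n' (2 times each)


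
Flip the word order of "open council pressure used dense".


Original: "open council pressure used dense"
Words (1..n): open | council | pressure | used | dense
Reversed (n..1): dense | used | pressure | council | open
Result = "dense used pressure council open"


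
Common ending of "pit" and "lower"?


Word 1: "pit"
Word 2: "lower"
Comparing from end:
  Pos -1: 't' != 'r' (stop)
LCS = "" (length 0)


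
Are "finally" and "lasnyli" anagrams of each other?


Word 1: "finally" → sorted: afillny
Word 2: "lasnyli" → sorted: aillnsy
Same letters? afillny != aillnsy
Anagram = No


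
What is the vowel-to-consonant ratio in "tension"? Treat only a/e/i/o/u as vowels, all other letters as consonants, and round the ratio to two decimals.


Word: "tension"
Vowels (a,e,i,o,u): 3
Consonants: 4
Ratio = 3/4
= 0.75


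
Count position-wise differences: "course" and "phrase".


Comparing character by character (same length = 6):
  Pos 0: 'c' vs 'p' !=
  Pos 1: 'o' vs 'h' !=
  Pos 2: 'u' vs 'r' !=
  Pos 3: 'r' vs 'a' !=
  Pos 4: 's' vs 's' =
  Pos 5: 'e' vs 'e' =
Hamming distance = 4


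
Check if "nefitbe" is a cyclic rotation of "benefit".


Word: "benefit", Candidate: "nefitbe"
Method: check if candidate is substring of word+word
"benefitbenefit" contains "nefitbe"? Yes
Is rotation = Yes


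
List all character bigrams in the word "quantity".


Word: "quantity" (length 8)
Number of bigrams = 8 - 2 + 1 = 7
  Position 0: "qu"
  Position 1: "ua"
  Position 2: "an"
  Position 3: "nt"
  Position 4: "ti"
  Position 5: "it"
  Position 6: "ty"
Bigrams = "qu", "ua", "an", "nt", "ti", "it", "ty"


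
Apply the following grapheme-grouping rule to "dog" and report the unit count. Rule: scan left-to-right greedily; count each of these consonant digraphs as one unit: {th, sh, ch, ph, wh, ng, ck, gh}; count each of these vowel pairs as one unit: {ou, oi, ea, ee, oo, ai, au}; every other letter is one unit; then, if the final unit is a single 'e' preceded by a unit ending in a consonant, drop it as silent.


Word: "dog" (3 letters)
Left-to-right scan:
  [1] 'd' (letter)
  [2] 'o' (letter)
  [3] 'g' (letter)
Units from scan: 3
Sound units = 3 units


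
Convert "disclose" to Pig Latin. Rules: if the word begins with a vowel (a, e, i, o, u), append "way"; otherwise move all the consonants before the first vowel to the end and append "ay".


Word: "disclose"
Starts with consonant(s) → move to end, add 'ay'
Consonant cluster: "d"
Pig Latin = "iscloseday"


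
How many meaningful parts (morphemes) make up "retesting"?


Word: "retesting"
Morphemes: re- | test | -ing
Each morpheme carries meaning
= 3 morphemes


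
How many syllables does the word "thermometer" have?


Word: "thermometer"
Syllable breakdown: ther | mom | e | ter
Counting: 4 parts
= 4 syllables


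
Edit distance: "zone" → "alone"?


Word 1: "zone" (length 4)
Word 2: "alone" (length 5)
One optimal edit sequence (insert/delete/substitute each cost 1):
  1. insert 'a'  (+1)
  2. substitute 'z' -> 'l'  (+1)
  3. keep 'o'
  4. keep 'n'
  5. keep 'e'
Total edit operations: 2
Edit distance = 2


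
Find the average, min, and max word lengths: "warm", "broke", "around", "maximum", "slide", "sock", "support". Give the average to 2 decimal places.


Lengths: "warm"=4, "broke"=5, "around"=6, "maximum"=7, "slide"=5, "sock"=4, "support"=7
Sum = 38, Count = 7
Average = 38/7 = 5.43
= avg=5.43, min=4, max=7


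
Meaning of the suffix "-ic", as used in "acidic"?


Suffix: -ic
As in: acidic -> acid + -ic
Meaning = relating to


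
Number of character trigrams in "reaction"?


Word: "reaction" (length 8)
Number of 3-grams = length - 3 + 1 = 8 - 3 + 1
= 6


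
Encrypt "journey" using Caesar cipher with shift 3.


Word: "journey"
Shift: 3
Each letter → (letter + shift) mod 26:
  'j' (9) + 3 = 12 → 'm'
  'o' (14) + 3 = 17 → 'r'
  'u' (20) + 3 = 23 → 'x'
  'r' (17) + 3 = 20 → 'u'
  'n' (13) + 3 = 16 → 'q'
  'e' (4) + 3 = 7 → 'h'
  'y' (24) + 3 = 1 → 'b'
Result = "mrxuqhb"


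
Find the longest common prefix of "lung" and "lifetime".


Word 1: "lung"
Word 2: "lifetime"
Comparing from start:
  Pos 0: 'l' == 'l'
  Pos 1: 'u' != 'i' (stop)
LCP = "l" (length 1)


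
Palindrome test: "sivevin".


Word: "sivevin"
Reversed: "nivevis"
Forward == Backward? sivevin != nivevis
Palindrome = No


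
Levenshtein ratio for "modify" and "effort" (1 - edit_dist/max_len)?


Word 1: "modify" (length 6)
Word 2: "effort" (length 6)
One optimal edit sequence:
  1. substitute 'm' -> 'e'  (+1)
  2. substitute 'o' -> 'f'  (+1)
  3. substitute 'd' -> 'f'  (+1)
  4. substitute 'i' -> 'o'  (+1)
  5. substitute 'f' -> 'r'  (+1)
  6. substitute 'y' -> 't'  (+1)
Edit distance = 6
Max length = max(6, 6) = 6
Similarity = 1 - 6/6
= 0.0000


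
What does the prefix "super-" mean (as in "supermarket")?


Prefix: super-
Example: supermarket (super- + market)
Meaning = above / beyond


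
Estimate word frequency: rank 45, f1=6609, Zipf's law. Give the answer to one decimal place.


Zipf's law: f(r) = f(1) / r
f(1) = 6609
f(45) = 6609 / 45
= 146.9 occurrences


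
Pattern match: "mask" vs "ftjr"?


Pattern of "mask": [0, 1, 2, 3]
Pattern of "ftjr": [0, 1, 2, 3]
Patterns match
Same pattern = Yes


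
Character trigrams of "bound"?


Word: "bound" (length 5)
Number of trigrams = 5 - 3 + 1 = 3
  Position 0: "bou"
  Position 1: "oun"
  Position 2: "und"
Trigrams = "bou", "oun", "und"


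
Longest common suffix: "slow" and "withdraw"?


Word 1: "slow"
Word 2: "withdraw"
Comparing from end:
  Pos -1: 'w' == 'w'
  Pos -2: 'o' != 'a' (stop)
LCS = "w" (length 1)


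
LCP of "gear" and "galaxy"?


Word 1: "gear"
Word 2: "galaxy"
Comparing from start:
  Pos 0: 'g' == 'g'
  Pos 1: 'e' != 'a' (stop)
LCP = "g" (length 1)


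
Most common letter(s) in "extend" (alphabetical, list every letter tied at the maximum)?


Word: "extend"
Letter counts:
  'd': 1
  'e': 2
  'n': 1
  't': 1
  'x': 1
Maximum count = 2
Most frequent = 'e' (2 times each)


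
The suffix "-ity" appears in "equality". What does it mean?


Suffix: -ity
Example: equality = equal + -ity
Meaning = quality of


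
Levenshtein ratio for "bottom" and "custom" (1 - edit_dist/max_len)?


Word 1: "bottom" (length 6)
Word 2: "custom" (length 6)
One optimal edit sequence:
  1. substitute 'b' -> 'c'  (+1)
  2. substitute 'o' -> 'u'  (+1)
  3. substitute 't' -> 's'  (+1)
  4. keep 't'
  5. keep 'o'
  6. keep 'm'
Edit distance = 3
Max length = max(6, 6) = 6
Similarity = 1 - 3/6
= 0.5000


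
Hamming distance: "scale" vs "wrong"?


Comparing character by character (same length = 5):
  Pos 0: 's' vs 'w' !=
  Pos 1: 'c' vs 'r' !=
  Pos 2: 'a' vs 'o' !=
  Pos 3: 'l' vs 'n' !=
  Pos 4: 'e' vs 'g' !=
Hamming distance = 5


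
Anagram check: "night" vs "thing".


Word 1: "night" → sorted: ghint
Word 2: "thing" → sorted: ghint
Same letters? ghint == ghint
Anagram = Yes


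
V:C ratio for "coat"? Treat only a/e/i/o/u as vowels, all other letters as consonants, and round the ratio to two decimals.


Word: "coat"
Vowels (a,e,i,o,u): 2
Consonants: 2
Ratio = 2/2
= 1.00


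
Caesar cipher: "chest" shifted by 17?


Word: "chest"
Shift: 17
Each letter → (letter + shift) mod 26:
  'c' (2) + 17 = 19 → 't'
  'h' (7) + 17 = 24 → 'y'
  'e' (4) + 17 = 21 → 'v'
  's' (18) + 17 = 9 → 'j'
  't' (19) + 17 = 10 → 'k'
Result = "tyvjk"


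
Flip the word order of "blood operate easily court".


Original: "blood operate easily court"
Words (1..n): blood | operate | easily | court
Reversed (n..1): court | easily | operate | blood
Result = "court easily operate blood"


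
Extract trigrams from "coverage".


Word: "coverage" (length 8)
Number of trigrams = 8 - 3 + 1 = 6
  Position 0: "cov"
  Position 1: "ove"
  Position 2: "ver"
  Position 3: "era"
  Position 4: "rag"
  Position 5: "age"
Trigrams = "cov", "ove", "ver", "era", "rag", "age"


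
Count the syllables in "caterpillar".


Word: "caterpillar"
Syllable breakdown: cat / er / pil / lar
Counting: 4 parts
= 4 syllables


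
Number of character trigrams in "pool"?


Word: "pool" (length 4)
Number of 3-grams = length - 3 + 1 = 4 - 3 + 1
= 2


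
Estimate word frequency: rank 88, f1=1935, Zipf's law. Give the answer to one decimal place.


Zipf's law: f(r) = f(1) / r
f(1) = 1935
f(88) = 1935 / 88
= 22.0 occurrences


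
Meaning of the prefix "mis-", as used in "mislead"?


Prefix: mis-
As in: mislead -> mis- + lead
Meaning = wrongly


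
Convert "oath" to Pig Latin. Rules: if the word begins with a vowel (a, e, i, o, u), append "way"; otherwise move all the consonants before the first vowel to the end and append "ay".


Word: "oath"
Starts with vowel → add 'way'
Pig Latin = "oathway"


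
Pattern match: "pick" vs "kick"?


Pattern of "pick": [0, 1, 2, 3]
Pattern of "kick": [0, 1, 2, 0]
Patterns do not match
Same pattern = No


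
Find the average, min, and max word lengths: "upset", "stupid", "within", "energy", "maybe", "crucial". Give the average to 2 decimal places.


Lengths: "upset"=5, "stupid"=6, "within"=6, "energy"=6, "maybe"=5, "crucial"=7
Sum = 35, Count = 6
Average = 35/6 = 5.83
= avg=5.83, min=5, max=7


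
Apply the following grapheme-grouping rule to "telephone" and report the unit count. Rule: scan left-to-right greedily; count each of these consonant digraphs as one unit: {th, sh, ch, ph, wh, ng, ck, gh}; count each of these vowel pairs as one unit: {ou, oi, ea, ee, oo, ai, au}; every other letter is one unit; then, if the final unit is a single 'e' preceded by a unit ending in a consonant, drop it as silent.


Word: "telephone" (9 letters)
Left-to-right scan:
  [1] 't' (letter)
  [2] 'e' (letter)
  [3] 'l' (letter)
  [4] 'e' (letter)
  [5] 'ph' (digraph)
  [6] 'o' (letter)
  [7] 'n' (letter)
  [8] 'e' (letter)
Units from scan: 8
Final unit is 'e' after a consonant -> drop as silent (-1)
Sound units = 7 units


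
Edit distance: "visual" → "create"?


Word 1: "visual" (length 6)
Word 2: "create" (length 6)
One optimal edit sequence (insert/delete/substitute each cost 1):
  1. substitute 'v' -> 'c'  (+1)
  2. substitute 'i' -> 'r'  (+1)
  3. substitute 's' -> 'e'  (+1)
  4. substitute 'u' -> 'a'  (+1)
  5. substitute 'a' -> 't'  (+1)
  6. substitute 'l' -> 'e'  (+1)
Total edit operations: 6
Edit distance = 6


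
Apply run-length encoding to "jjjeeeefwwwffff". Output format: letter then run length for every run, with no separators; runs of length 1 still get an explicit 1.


String: "jjjeeeefwwwffff"
Scanning for consecutive runs:
  'j' x 3
  'e' x 4
  'f' x 1
  'w' x 3
  'f' x 4
RLE = "j3e4f1w3f4"


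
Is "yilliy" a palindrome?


Word: "yilliy"
Reversed: "yilliy"
Forward == Backward? yilliy == yilliy
Palindrome = Yes


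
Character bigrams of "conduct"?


Word: "conduct" (length 7)
Number of bigrams = 7 - 2 + 1 = 6
  Position 0: "co"
  Position 1: "on"
  Position 2: "nd"
  Position 3: "du"
  Position 4: "uc"
  Position 5: "ct"
Bigrams = "co", "on", "nd", "du", "uc", "ct"


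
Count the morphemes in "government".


Word: "government"
Morphemes: govern | -ment
Each morpheme carries meaning
= 2 morphemes


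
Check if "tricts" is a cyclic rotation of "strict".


Word: "strict", Candidate: "tricts"
Method: check if candidate is substring of word+word
"strictstrict" contains "tricts"? Yes
Is rotation = Yes


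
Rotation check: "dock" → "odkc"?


Word: "dock", Candidate: "odkc"
Method: check if candidate is substring of word+word
"dockdock" contains "odkc"? No
Is rotation = No


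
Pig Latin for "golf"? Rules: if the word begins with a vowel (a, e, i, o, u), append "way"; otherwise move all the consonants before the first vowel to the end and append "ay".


Word: "golf"
Starts with consonant(s) → move to end, add 'ay'
Consonant cluster: "g"
Pig Latin = "olfgay"


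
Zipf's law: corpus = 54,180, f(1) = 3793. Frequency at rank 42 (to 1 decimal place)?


Zipf's law: f(r) = f(1) / r
f(1) = 3793
f(42) = 3793 / 42
= 90.3 occurrences


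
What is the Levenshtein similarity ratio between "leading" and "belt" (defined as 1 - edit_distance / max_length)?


Word 1: "leading" (length 7)
Word 2: "belt" (length 4)
One optimal edit sequence:
  1. substitute 'l' -> 'b'  (+1)
  2. keep 'e'
  3. delete 'a'  (+1)
  4. delete 'd'  (+1)
  5. delete 'i'  (+1)
  6. substitute 'n' -> 'l'  (+1)
  7. substitute 'g' -> 't'  (+1)
Edit distance = 6
Max length = max(7, 4) = 7
Similarity = 1 - 6/7
= 0.1429


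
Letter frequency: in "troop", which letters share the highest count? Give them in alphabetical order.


Word: "troop"
Letter counts:
  'o': 2
  'p': 1
  'r': 1
  't': 1
Maximum count = 2
Most frequent = 'o' (2 times each)


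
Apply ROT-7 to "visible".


Word: "visible"
Shift: 7
Each letter → (letter + shift) mod 26:
  'v' (21) + 7 = 2 → 'c'
  'i' (8) + 7 = 15 → 'p'
  's' (18) + 7 = 25 → 'z'
  'i' (8) + 7 = 15 → 'p'
  'b' (1) + 7 = 8 → 'i'
  'l' (11) + 7 = 18 → 's'
  'e' (4) + 7 = 11 → 'l'
Result = "cpzpisl"


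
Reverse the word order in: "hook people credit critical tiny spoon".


Original: "hook people credit critical tiny spoon"
Words (1..n): hook | people | credit | critical | tiny | spoon
Reversed (n..1): spoon | tiny | critical | credit | people | hook
Result = "spoon tiny critical credit people hook"


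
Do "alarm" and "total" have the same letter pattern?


Pattern of "alarm": [0, 1, 0, 2, 3]
Pattern of "total": [0, 1, 0, 2, 3]
Patterns match
Same pattern = Yes


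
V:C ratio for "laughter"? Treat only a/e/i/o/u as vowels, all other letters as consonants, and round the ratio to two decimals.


Word: "laughter"
Vowels (a,e,i,o,u): 3
Consonants: 5
Ratio = 3/5
= 0.60


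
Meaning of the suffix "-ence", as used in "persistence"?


Suffix: -ence
Example: persistence (persist + -ence)
Meaning = state of


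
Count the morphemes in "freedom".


Word: "freedom"
Morphemes: free + -dom
Each morpheme carries meaning
= 2 morphemes


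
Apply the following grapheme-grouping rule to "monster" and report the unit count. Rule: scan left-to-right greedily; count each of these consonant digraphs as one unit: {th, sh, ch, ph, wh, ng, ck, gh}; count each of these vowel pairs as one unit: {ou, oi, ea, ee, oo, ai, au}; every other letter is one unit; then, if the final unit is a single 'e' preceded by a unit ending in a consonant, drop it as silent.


Word: "monster" (7 letters)
Left-to-right scan:
  [1] 'm' (letter)
  [2] 'o' (letter)
  [3] 'n' (letter)
  [4] 's' (letter)
  [5] 't' (letter)
  [6] 'e' (letter)
  [7] 'r' (letter)
Units from scan: 7
Sound units = 7 units


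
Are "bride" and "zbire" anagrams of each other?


Word 1: "bride" → sorted: bdeir
Word 2: "zbire" → sorted: beirz
Same letters? bdeir != beirz
Anagram = No


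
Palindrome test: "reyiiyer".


Word: "reyiiyer"
Reversed: "reyiiyer"
Forward == Backward? reyiiyer == reyiiyer
Palindrome = Yes


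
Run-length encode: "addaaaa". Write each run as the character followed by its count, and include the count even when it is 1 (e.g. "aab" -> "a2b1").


String: "addaaaa"
Scanning for consecutive runs:
  'a' x 1
  'd' x 2
  'a' x 4
RLE = "a1d2a4"


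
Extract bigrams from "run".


Word: "run" (length 3)
Number of bigrams = 3 - 2 + 1 = 2
  Position 0: "ru"
  Position 1: "un"
Bigrams = "ru", "un"


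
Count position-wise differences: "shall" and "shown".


Comparing character by character (same length = 5):
  Pos 0: 's' vs 's' =
  Pos 1: 'h' vs 'h' =
  Pos 2: 'a' vs 'o' !=
  Pos 3: 'l' vs 'w' !=
  Pos 4: 'l' vs 'n' !=
Hamming distance = 3


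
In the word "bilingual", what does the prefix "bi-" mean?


Prefix: bi-
Example: bilingual (bi- + lingual)
Meaning = two


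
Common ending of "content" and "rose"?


Word 1: "content"
Word 2: "rose"
Comparing from end:
  Pos -1: 't' != 'e' (stop)
LCS = "" (length 0)


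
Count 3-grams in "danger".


Word: "danger" (length 6)
Number of 3-grams = length - 3 + 1 = 6 - 3 + 1
= 4


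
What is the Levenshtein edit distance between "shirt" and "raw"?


Word 1: "shirt" (length 5)
Word 2: "raw" (length 3)
One optimal edit sequence (insert/delete/substitute each cost 1):
  1. delete 's'  (+1)
  2. delete 'h'  (+1)
  3. substitute 'i' -> 'r'  (+1)
  4. substitute 'r' -> 'a'  (+1)
  5. substitute 't' -> 'w'  (+1)
Total edit operations: 5
Edit distance = 5


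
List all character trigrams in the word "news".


Word: "news" (length 4)
Number of trigrams = 4 - 3 + 1 = 2
  Position 0: "new"
  Position 1: "ews"
Trigrams = "new", "ews"


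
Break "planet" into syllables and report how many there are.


Word: "planet"
Syllable breakdown: plan-et
Counting: 2 parts
= 2 syllables


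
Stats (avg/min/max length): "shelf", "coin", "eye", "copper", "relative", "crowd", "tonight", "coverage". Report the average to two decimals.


Lengths: "shelf"=5, "coin"=4, "eye"=3, "copper"=6, "relative"=8, "crowd"=5, "tonight"=7, "coverage"=8
Sum = 46, Count = 8
Average = 46/8 = 5.75
= avg=5.75, min=3, max=8


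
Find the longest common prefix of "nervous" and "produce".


Word 1: "nervous"
Word 2: "produce"
Comparing from start:
  Pos 0: 'n' != 'p' (stop)
LCP = "" (length 0)


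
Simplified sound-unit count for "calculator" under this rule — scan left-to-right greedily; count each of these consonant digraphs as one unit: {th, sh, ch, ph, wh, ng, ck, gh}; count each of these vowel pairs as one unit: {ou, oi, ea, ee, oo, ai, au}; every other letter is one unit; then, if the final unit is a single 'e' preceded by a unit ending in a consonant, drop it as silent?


Word: "calculator" (10 letters)
Left-to-right scan:
  1. 'c' (letter)
  2. 'a' (letter)
  3. 'l' (letter)
  4. 'c' (letter)
  5. 'u' (letter)
  6. 'l' (letter)
  7. 'a' (letter)
  8. 't' (letter)
  9. 'o' (letter)
  10. 'r' (letter)
Units from scan: 10
Sound units = 10 units


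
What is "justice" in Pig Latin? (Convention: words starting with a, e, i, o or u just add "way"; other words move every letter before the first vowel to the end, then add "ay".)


Word: "justice"
Starts with consonant(s) → move to end, add 'ay'
Consonant cluster: "j"
Pig Latin = "usticejay"


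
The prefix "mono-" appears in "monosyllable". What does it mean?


Prefix: mono-
Example: monosyllable (mono- + syllable)
Meaning = one


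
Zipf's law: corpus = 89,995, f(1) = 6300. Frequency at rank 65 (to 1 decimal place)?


Zipf's law: f(r) = f(1) / r
f(1) = 6300
f(65) = 6300 / 65
= 96.9 occurrences


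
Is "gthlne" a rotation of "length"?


Word: "length", Candidate: "gthlne"
Method: check if candidate is substring of word+word
"lengthlength" contains "gthlne"? No
Is rotation = No


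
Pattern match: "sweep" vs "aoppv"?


Pattern of "sweep": [0, 1, 2, 2, 3]
Pattern of "aoppv": [0, 1, 2, 2, 3]
Patterns match
Same pattern = Yes


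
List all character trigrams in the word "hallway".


Word: "hallway" (length 7)
Number of trigrams = 7 - 3 + 1 = 5
  Position 0: "hal"
  Position 1: "all"
  Position 2: "llw"
  Position 3: "lwa"
  Position 4: "way"
Trigrams = "hal", "all", "llw", "lwa", "way"


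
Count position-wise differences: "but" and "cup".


Comparing character by character (same length = 3):
  Pos 0: 'b' vs 'c' !=
  Pos 1: 'u' vs 'u' =
  Pos 2: 't' vs 'p' !=
Hamming distance = 2


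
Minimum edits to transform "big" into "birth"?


Word 1: "big" (length 3)
Word 2: "birth" (length 5)
One optimal edit sequence (insert/delete/substitute each cost 1):
  1. keep 'b'
  2. keep 'i'
  3. insert 'r'  (+1)
  4. insert 't'  (+1)
  5. substitute 'g' -> 'h'  (+1)
Total edit operations: 3
Edit distance = 3


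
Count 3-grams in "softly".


Word: "softly" (length 6)
Number of 3-grams = length - 3 + 1 = 6 - 3 + 1
= 4


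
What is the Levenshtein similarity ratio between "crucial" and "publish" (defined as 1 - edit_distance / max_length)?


Word 1: "crucial" (length 7)
Word 2: "publish" (length 7)
One optimal edit sequence:
  1. substitute 'c' -> 'p'  (+1)
  2. substitute 'r' -> 'u'  (+1)
  3. substitute 'u' -> 'b'  (+1)
  4. substitute 'c' -> 'l'  (+1)
  5. keep 'i'
  6. substitute 'a' -> 's'  (+1)
  7. substitute 'l' -> 'h'  (+1)
Edit distance = 6
Max length = max(7, 7) = 7
Similarity = 1 - 6/7
= 0.1429


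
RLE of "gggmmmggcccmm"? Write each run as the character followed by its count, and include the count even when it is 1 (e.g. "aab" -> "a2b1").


String: "gggmmmggcccmm"
Scanning for consecutive runs:
  'g' x 3
  'm' x 3
  'g' x 2
  'c' x 3
  'm' x 2
RLE = "g3m3g2c3m2"


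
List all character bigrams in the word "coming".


Word: "coming" (length 6)
Number of bigrams = 6 - 2 + 1 = 5
  Position 0: "co"
  Position 1: "om"
  Position 2: "mi"
  Position 3: "in"
  Position 4: "ng"
Bigrams = "co", "om", "mi", "in", "ng"


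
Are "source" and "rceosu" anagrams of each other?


Word 1: "source" → sorted: ceorsu
Word 2: "rceosu" → sorted: ceorsu
Same letters? ceorsu == ceorsu
Anagram = Yes


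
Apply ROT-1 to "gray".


Word: "gray"
Shift: 1
Each letter → (letter + shift) mod 26:
  'g' (6) + 1 = 7 → 'h'
  'r' (17) + 1 = 18 → 's'
  'a' (0) + 1 = 1 → 'b'
  'y' (24) + 1 = 25 → 'z'
Result = "hsbz"


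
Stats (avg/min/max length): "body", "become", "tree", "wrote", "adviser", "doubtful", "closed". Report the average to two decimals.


Lengths: "body"=4, "become"=6, "tree"=4, "wrote"=5, "adviser"=7, "doubtful"=8, "closed"=6
Sum = 40, Count = 7
Average = 40/7 = 5.71
= avg=5.71, min=4, max=8


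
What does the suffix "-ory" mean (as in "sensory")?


Suffix: -ory
As in: sensory -> sense + -ory, with a spelling change
Meaning = relating to / place for


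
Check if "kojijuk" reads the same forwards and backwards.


Word: "kojijuk"
Reversed: "kujijok"
Forward == Backward? kojijuk != kujijok
Palindrome = No


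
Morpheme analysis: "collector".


Word: "collector"
Morphemes: collect + -or
Each morpheme carries meaning
= 2 morphemes


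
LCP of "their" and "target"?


Word 1: "their"
Word 2: "target"
Comparing from start:
  Pos 0: 't' == 't'
  Pos 1: 'h' != 'a' (stop)
LCP = "t" (length 1)


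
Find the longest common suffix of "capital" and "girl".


Word 1: "capital"
Word 2: "girl"
Comparing from end:
  Pos -1: 'l' == 'l'
  Pos -2: 'a' != 'r' (stop)
LCS = "l" (length 1)


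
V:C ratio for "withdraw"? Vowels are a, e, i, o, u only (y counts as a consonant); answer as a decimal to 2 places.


Word: "withdraw"
Vowels (a,e,i,o,u): 2
Consonants: 6
Ratio = 2/6
= 0.33


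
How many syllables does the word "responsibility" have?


Word: "responsibility"
Syllable breakdown: re-spon-si-bil-i-ty
Counting: 6 parts
= 6 syllables


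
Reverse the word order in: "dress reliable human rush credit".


Original: "dress reliable human rush credit"
Words (1..n): dress | reliable | human | rush | credit
Reversed (n..1): credit | rush | human | reliable | dress
Result = "credit rush human reliable dress"


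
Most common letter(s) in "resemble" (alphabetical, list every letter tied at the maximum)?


Word: "resemble"
Letter counts:
  'b': 1
  'e': 3
  'l': 1
  'm': 1
  'r': 1
  's': 1
Maximum count = 3
Most frequent = 'e' (3 times each)


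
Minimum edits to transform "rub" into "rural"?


Word 1: "rub" (length 3)
Word 2: "rural" (length 5)
One optimal edit sequence (insert/delete/substitute each cost 1):
  1. keep 'r'
  2. keep 'u'
  3. insert 'r'  (+1)
  4. insert 'a'  (+1)
  5. substitute 'b' -> 'l'  (+1)
Total edit operations: 3
Edit distance = 3


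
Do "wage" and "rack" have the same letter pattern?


Pattern of "wage": [0, 1, 2, 3]
Pattern of "rack": [0, 1, 2, 3]
Patterns match
Same pattern = Yes


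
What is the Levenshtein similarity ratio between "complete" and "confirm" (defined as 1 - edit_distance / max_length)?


Word 1: "complete" (length 8)
Word 2: "confirm" (length 7)
One optimal edit sequence:
  1. keep 'c'
  2. keep 'o'
  3. delete 'm'  (+1)
  4. substitute 'p' -> 'n'  (+1)
  5. substitute 'l' -> 'f'  (+1)
  6. substitute 'e' -> 'i'  (+1)
  7. substitute 't' -> 'r'  (+1)
  8. substitute 'e' -> 'm'  (+1)
Edit distance = 6
Max length = max(8, 7) = 8
Similarity = 1 - 6/8
= 0.2500


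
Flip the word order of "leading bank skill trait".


Original: "leading bank skill trait"
Words (1..n): leading | bank | skill | trait
Reversed (n..1): trait | skill | bank | leading
Result = "trait skill bank leading"


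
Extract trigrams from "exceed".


Word: "exceed" (length 6)
Number of trigrams = 6 - 3 + 1 = 4
  Position 0: "exc"
  Position 1: "xce"
  Position 2: "cee"
  Position 3: "eed"
Trigrams = "exc", "xce", "cee", "eed"


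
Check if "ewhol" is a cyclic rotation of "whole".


Word: "whole", Candidate: "ewhol"
Method: check if candidate is substring of word+word
"wholewhole" contains "ewhol"? Yes
Is rotation = Yes


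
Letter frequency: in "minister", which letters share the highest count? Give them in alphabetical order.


Word: "minister"
Letter counts:
  'e': 1
  'i': 2
  'm': 1
  'n': 1
  'r': 1
  's': 1
  't': 1
Maximum count = 2
Most frequent = 'i' (2 times each)


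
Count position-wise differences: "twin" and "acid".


Comparing character by character (same length = 4):
  Pos 0: 't' vs 'a' !=
  Pos 1: 'w' vs 'c' !=
  Pos 2: 'i' vs 'i' =
  Pos 3: 'n' vs 'd' !=
Hamming distance = 3


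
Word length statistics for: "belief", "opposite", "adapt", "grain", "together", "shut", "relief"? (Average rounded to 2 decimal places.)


Lengths: "belief"=6, "opposite"=8, "adapt"=5, "grain"=5, "together"=8, "shut"=4, "relief"=6
Sum = 42, Count = 7
Average = 42/7 = 6.00
= avg=6.00, min=4, max=8


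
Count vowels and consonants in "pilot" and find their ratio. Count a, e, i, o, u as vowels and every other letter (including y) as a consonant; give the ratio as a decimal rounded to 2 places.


Word: "pilot"
Vowels (a,e,i,o,u): 2
Consonants: 3
Ratio = 2/3
= 0.67


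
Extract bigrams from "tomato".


Word: "tomato" (length 6)
Number of bigrams = 6 - 2 + 1 = 5
  Position 0: "to"
  Position 1: "om"
  Position 2: "ma"
  Position 3: "at"
  Position 4: "to"
Bigrams = "to", "om", "ma", "at", "to"


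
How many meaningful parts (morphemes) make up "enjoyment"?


Word: "enjoyment"
Morphemes: en- + joy + -ment
Each morpheme carries meaning
= 3 morphemes


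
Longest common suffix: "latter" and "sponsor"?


Word 1: "latter"
Word 2: "sponsor"
Comparing from end:
  Pos -1: 'r' == 'r'
  Pos -2: 'e' != 'o' (stop)
LCS = "r" (length 1)


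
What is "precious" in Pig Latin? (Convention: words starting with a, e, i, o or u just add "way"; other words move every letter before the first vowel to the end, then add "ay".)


Word: "precious"
Starts with consonant(s) → move to end, add 'ay'
Consonant cluster: "pr"
Pig Latin = "eciouspray"


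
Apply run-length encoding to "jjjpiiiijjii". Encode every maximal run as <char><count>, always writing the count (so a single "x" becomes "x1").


String: "jjjpiiiijjii"
Scanning for consecutive runs:
  'j' x 3
  'p' x 1
  'i' x 4
  'j' x 2
  'i' x 2
RLE = "j3p1i4j2i2"


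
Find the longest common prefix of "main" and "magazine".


Word 1: "main"
Word 2: "magazine"
Comparing from start:
  Pos 0: 'm' == 'm'
  Pos 1: 'a' == 'a'
  Pos 2: 'i' != 'g' (stop)
LCP = "ma" (length 2)


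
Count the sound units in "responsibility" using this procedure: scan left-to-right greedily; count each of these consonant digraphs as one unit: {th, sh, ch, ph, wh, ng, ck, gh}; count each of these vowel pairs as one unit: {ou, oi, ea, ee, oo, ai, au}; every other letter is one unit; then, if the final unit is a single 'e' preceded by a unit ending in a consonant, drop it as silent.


Word: "responsibility" (14 letters)
Left-to-right scan:
  [1] 'r' (letter)
  [2] 'e' (letter)
  [3] 's' (letter)
  [4] 'p' (letter)
  [5] 'o' (letter)
  [6] 'n' (letter)
  [7] 's' (letter)
  [8] 'i' (letter)
  [9] 'b' (letter)
  [10] 'i' (letter)
  [11] 'l' (letter)
  [12] 'i' (letter)
  [13] 't' (letter)
  [14] 'y' (letter)
Units from scan: 14
Sound units = 14 units
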